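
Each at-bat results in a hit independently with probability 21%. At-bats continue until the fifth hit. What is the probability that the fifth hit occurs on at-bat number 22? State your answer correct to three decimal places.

Y = trial on which the fifth success occurs; negative binomial, r=5, p=0.21.
P(Y=22) = C(21,4) · p^5 · (1−p)^17
= 5985 · 0.00040841 · 0.018183 = 0.04444

0.044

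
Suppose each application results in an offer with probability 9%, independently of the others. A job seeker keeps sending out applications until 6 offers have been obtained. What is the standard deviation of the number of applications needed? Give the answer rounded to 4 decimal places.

25.9629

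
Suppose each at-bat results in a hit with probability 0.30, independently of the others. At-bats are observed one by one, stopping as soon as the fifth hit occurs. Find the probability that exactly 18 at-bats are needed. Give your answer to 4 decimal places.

0.0560

Y = trial on which the fifth success occurs; negative binomial, r=5, p=0.30.
P(Y=18) = C(17,4) · p^5 · (1−p)^13
= 2380 · 0.00243 · 0.0096889 = 0.056035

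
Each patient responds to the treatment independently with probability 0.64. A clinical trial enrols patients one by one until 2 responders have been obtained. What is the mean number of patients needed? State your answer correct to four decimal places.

Y = total patients until the second success; negative binomial with r=2, p=0.64.
E[Y] = r / p = 2 / 0.64 = 3.125000

3.1250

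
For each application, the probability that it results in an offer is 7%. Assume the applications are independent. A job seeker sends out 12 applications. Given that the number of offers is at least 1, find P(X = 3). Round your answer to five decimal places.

0.06754

X ~ Binomial(12, 0.07). Want P(X=3 | X≥1) = P(X=3) / P(X≥1).
P(X=3) = C(12,3)·0.07^3·0.93^9 = 0.0392702
P(X≥1) = 1 − 0.4185963 = 0.5814037
Ratio = 0.0392702 / 0.5814037 = 0.0675438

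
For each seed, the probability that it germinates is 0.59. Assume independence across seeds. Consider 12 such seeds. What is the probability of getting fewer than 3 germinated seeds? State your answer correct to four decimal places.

X ~ Binomial(12, 0.59); P(X ≤ 2) = Σ C(12,k) p^k (1−p)^(12−k) over k:
  k=0: C(12,0)·0.59^0·0.41^12 = 0.000023
  k=1: C(12,1)·0.59^1·0.41^11 = 0.000390
  k=2: C(12,2)·0.59^2·0.41^10 = 0.003084
Total = 0.003496

0.0035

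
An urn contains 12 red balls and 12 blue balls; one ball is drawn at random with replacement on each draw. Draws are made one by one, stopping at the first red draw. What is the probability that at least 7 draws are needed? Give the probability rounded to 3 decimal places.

Y = number of draws to the first success; geometric, p = 0.50.
P(Y > 6) = P(first 6 all fail) = (1−p)^6 = 0.01562

0.016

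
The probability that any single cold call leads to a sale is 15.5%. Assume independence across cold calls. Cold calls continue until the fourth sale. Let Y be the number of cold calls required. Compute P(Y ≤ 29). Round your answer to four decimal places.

0.6782

Finishing within 29 cold calls ⇔ at least 4 successes in the first 29. With X ~ Binomial(29, 0.155), P(Y ≤ 29) = 1 − P(X ≤ 3).
  k=0: C(29,0)·0.155^0·0.845^29 = 0.007566
  k=1: C(29,1)·0.155^1·0.845^28 = 0.040246
  k=2: C(29,2)·0.155^2·0.845^27 = 0.103352
  k=3: C(29,3)·0.155^3·0.845^26 = 0.170623
1 − 0.321787 = 0.678213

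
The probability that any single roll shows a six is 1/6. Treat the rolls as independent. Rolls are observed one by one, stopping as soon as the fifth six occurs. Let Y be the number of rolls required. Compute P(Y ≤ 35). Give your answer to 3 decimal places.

0.716

Finishing within 35 rolls ⇔ at least 5 successes in the first 35. With X ~ Binomial(35, 0.166667), P(Y ≤ 35) = 1 − P(X ≤ 4).
  k=0: C(35,0)·0.166667^0·0.833333^35 = 0.00169
  k=1: C(35,1)·0.166667^1·0.833333^34 = 0.01185
  k=2: C(35,2)·0.166667^2·0.833333^33 = 0.04029
  k=3: C(35,3)·0.166667^3·0.833333^32 = 0.08865
  k=4: C(35,4)·0.166667^4·0.833333^31 = 0.14183
1 − 0.28432 = 0.71568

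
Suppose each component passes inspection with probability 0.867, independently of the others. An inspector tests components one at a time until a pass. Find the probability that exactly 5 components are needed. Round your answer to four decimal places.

Geometric (trials to first success), p = 0.867.
P(Y = 5) = (1−p)^4 · p = 0.0003129 · 0.867 = 0.000271

0.0003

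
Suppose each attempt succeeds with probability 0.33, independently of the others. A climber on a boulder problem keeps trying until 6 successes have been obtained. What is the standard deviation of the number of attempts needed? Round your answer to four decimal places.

6.0757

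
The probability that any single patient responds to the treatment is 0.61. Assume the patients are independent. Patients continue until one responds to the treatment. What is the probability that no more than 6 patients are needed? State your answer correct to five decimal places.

0.99648

Y = number of patients to the first success; geometric, p = 0.61.
P(Y ≤ 6) = 1 − (1−p)^6 = 1 − 0.0035187 = 0.9964813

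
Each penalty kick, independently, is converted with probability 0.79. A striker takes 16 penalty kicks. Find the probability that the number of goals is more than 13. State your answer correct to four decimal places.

0.3161

X ~ Binomial(16, 0.79); P(X ≥ 14) = Σ C(16,k) p^k (1−p)^(16−k) over k:
  k=14: C(16,14)·0.79^14·0.21^2 = 0.195164
  k=15: C(16,15)·0.79^15·0.21^1 = 0.097892
  k=16: C(16,16)·0.79^16·0.21^0 = 0.023016
Total = 0.316072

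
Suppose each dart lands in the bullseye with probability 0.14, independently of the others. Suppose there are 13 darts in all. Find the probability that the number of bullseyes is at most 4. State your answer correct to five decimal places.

X ~ Binomial(13, 0.14); P(X ≤ 4) = Σ C(13,k) p^k (1−p)^(13−k) over k:
  k=0: C(13,0)·0.14^0·0.86^13 = 0.1407602
  k=1: C(13,1)·0.14^1·0.86^12 = 0.2978879
  k=2: C(13,2)·0.14^2·0.86^11 = 0.2909602
  k=3: C(13,3)·0.14^3·0.86^10 = 0.1736739
  k=4: C(13,4)·0.14^4·0.86^9 = 0.0706813
Total = 0.9739635

0.97396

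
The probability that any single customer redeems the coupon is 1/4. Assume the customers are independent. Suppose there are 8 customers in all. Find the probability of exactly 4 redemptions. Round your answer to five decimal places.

0.08652

X ~ Binomial(n=8, p=0.25).
P(X=4) = C(8,4) · p^4 · (1−p)^4
= 70 · 0.0039062 · 0.31641 = 0.0865173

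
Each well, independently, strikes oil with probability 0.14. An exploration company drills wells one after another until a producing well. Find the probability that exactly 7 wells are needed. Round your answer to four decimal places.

0.0566

Geometric (trials to first success), p = 0.14.
P(Y = 7) = (1−p)^6 · p = 0.40457 · 0.14 = 0.056639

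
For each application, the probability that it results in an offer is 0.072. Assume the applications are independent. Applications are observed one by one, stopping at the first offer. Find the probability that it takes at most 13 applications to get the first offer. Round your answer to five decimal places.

Y = number of applications to the first success; geometric, p = 0.072.
P(Y ≤ 13) = 1 − (1−p)^13 = 1 − 0.3785504 = 0.6214496

0.62145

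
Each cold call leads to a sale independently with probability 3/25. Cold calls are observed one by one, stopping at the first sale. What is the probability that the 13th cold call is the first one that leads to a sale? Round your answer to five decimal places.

0.02588

Geometric (trials to first success), p = 0.12.
P(Y = 13) = (1−p)^12 · p = 0.21567 · 0.12 = 0.0258805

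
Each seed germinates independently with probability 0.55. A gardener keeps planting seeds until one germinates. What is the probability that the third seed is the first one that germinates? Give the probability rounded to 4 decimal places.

Geometric (trials to first success), p = 0.55.
P(Y = 3) = (1−p)^2 · p = 0.2025 · 0.55 = 0.111375

0.1114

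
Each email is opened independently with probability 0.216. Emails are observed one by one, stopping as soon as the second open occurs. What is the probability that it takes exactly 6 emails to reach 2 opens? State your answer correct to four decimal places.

Y = trial on which the second success occurs; negative binomial, r=2, p=0.216.
P(Y=6) = C(5,1) · p^2 · (1−p)^4
= 5 · 0.046656 · 0.3778 = 0.088134

0.0881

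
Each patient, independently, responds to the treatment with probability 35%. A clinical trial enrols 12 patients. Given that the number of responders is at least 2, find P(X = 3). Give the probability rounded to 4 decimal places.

X ~ Binomial(12, 0.35). Want P(X=3 | X≥2) = P(X=3) / P(X≥2).
P(X=3) = C(12,3)·0.35^3·0.65^9 = 0.195365
P(X≥2) = 1 − 0.005688 − 0.036753 = 0.957559
Ratio = 0.195365 / 0.957559 = 0.204024

0.2040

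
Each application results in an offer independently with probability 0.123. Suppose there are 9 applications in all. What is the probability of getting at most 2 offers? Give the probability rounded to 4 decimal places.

X ~ Binomial(9, 0.123); P(X ≤ 2) = Σ C(9,k) p^k (1−p)^(9−k) over k:
  k=0: C(9,0)·0.123^0·0.877^9 = 0.306900
  k=1: C(9,1)·0.123^1·0.877^8 = 0.387386
  k=2: C(9,2)·0.123^2·0.877^7 = 0.217325
Total = 0.911611

0.9116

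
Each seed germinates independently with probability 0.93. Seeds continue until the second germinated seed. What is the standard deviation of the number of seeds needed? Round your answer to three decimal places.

Y = total seeds until the second success; negative binomial with r=2, p=0.93.
SD(Y) = √[r(1−p)/p²] = √(0.16187) = 0.40233

0.402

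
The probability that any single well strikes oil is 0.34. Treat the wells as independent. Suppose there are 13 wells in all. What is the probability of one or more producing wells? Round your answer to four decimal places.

P(at least one) = 1 − P(none) = 1 − (1 − 0.34)^13
= 1 − 0.004509 = 0.995491

0.9955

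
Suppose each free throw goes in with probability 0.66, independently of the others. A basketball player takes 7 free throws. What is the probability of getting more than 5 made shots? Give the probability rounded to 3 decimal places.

0.251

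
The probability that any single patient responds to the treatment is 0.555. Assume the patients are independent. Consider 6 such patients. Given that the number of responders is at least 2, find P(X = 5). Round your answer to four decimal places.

0.1505

X ~ Binomial(6, 0.555). Want P(X=5 | X≥2) = P(X=5) / P(X≥2).
P(X=5) = C(6,5)·0.555^5·0.445^1 = 0.140597
P(X≥2) = 1 − 0.007765 − 0.058109 = 0.934126
Ratio = 0.140597 / 0.934126 = 0.150512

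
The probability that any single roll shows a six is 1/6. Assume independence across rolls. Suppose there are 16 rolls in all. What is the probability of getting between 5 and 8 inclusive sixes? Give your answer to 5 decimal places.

X ~ Binomial(16, 0.166667); P(5 ≤ X ≤ 8) = Σ C(16,k) p^k (1−p)^(16−k) over k:
  k=5: C(16,5)·0.166667^5·0.833333^11 = 0.0756019
  k=6: C(16,6)·0.166667^6·0.833333^10 = 0.0277207
  k=7: C(16,7)·0.166667^7·0.833333^9 = 0.0079202
  k=8: C(16,8)·0.166667^8·0.833333^8 = 0.0017820
Total = 0.1130248

0.11302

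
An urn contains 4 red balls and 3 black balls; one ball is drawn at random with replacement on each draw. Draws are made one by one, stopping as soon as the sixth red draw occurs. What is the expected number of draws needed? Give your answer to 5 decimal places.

Y = total draws until the sixth success; negative binomial with r=6, p=0.571429.
E[Y] = r / p = 6 / 0.571429 = 10.5000000

10.50000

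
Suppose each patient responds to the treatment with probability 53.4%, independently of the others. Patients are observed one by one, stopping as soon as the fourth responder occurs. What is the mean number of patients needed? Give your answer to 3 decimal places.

Y = total patients until the fourth success; negative binomial with r=4, p=0.534.
E[Y] = r / p = 4 / 0.534 = 7.49064

7.491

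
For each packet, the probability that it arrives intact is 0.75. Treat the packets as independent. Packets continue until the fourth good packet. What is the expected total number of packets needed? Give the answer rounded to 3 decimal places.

5.333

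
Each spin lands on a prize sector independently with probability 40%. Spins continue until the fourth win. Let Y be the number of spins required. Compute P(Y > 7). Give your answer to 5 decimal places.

0.71021

Needing more than 7 spins ⇔ fewer than 4 successes in the first 7. With X ~ Binomial(7, 0.40), P(Y > 7) = P(X ≤ 3).
  k=0: C(7,0)·0.40^0·0.60^7 = 0.0279936
  k=1: C(7,1)·0.40^1·0.60^6 = 0.1306368
  k=2: C(7,2)·0.40^2·0.60^5 = 0.2612736
  k=3: C(7,3)·0.40^3·0.60^4 = 0.2903040
P(X ≤ 3) = 0.7102080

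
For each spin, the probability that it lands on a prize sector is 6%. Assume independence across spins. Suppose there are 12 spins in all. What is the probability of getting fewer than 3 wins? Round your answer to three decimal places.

0.968

X ~ Binomial(12, 0.06); P(X ≤ 2) = Σ C(12,k) p^k (1−p)^(12−k) over k:
  k=0: C(12,0)·0.06^0·0.94^12 = 0.47592
  k=1: C(12,1)·0.06^1·0.94^11 = 0.36453
  k=2: C(12,2)·0.06^2·0.94^10 = 0.12797
Total = 0.96843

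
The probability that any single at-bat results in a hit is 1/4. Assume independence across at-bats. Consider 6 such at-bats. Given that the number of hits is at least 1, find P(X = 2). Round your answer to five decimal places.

X ~ Binomial(6, 0.25). Want P(X=2 | X≥1) = P(X=2) / P(X≥1).
P(X=2) = C(6,2)·0.25^2·0.75^4 = 0.2966309
P(X≥1) = 1 − 0.1779785 = 0.8220215
Ratio = 0.2966309 / 0.8220215 = 0.3608554

0.36086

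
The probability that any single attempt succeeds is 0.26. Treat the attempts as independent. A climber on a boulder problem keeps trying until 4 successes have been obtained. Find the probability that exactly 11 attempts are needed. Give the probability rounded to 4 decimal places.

0.0666

Y = trial on which the fourth success occurs; negative binomial, r=4, p=0.26.
P(Y=11) = C(10,3) · p^4 · (1−p)^7
= 120 · 0.0045698 · 0.12151 = 0.066634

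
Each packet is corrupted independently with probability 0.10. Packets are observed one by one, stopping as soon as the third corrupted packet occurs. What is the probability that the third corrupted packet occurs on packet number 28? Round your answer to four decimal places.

0.0252

Y = trial on which the third success occurs; negative binomial, r=3, p=0.10.
P(Y=28) = C(27,2) · p^3 · (1−p)^25
= 351 · 0.001 · 0.07179 = 0.025198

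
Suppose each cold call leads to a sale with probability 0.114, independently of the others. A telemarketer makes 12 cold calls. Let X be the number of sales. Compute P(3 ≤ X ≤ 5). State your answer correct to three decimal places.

X ~ Binomial(12, 0.114); P(3 ≤ X ≤ 5) = Σ C(12,k) p^k (1−p)^(12−k) over k:
  k=3: C(12,3)·0.114^3·0.886^9 = 0.10966
  k=4: C(12,4)·0.114^4·0.886^8 = 0.03175
  k=5: C(12,5)·0.114^5·0.886^7 = 0.00654
Total = 0.14794

0.148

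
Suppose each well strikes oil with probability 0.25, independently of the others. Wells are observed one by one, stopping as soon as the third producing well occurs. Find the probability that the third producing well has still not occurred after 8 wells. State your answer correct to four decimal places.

Needing more than 8 wells ⇔ fewer than 3 successes in the first 8. With X ~ Binomial(8, 0.25), P(Y > 8) = P(X ≤ 2).
  k=0: C(8,0)·0.25^0·0.75^8 = 0.100113
  k=1: C(8,1)·0.25^1·0.75^7 = 0.266968
  k=2: C(8,2)·0.25^2·0.75^6 = 0.311462
P(X ≤ 2) = 0.678543

0.6785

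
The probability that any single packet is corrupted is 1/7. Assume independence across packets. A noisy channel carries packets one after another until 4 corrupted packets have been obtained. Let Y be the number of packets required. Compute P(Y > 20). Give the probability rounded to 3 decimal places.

Needing more than 20 packets ⇔ fewer than 4 successes in the first 20. With X ~ Binomial(20, 0.142857), P(Y > 20) = P(X ≤ 3).
  k=0: C(20,0)·0.142857^0·0.857143^20 = 0.04582
  k=1: C(20,1)·0.142857^1·0.857143^19 = 0.15274
  k=2: C(20,2)·0.142857^2·0.857143^18 = 0.24183
  k=3: C(20,3)·0.142857^3·0.857143^17 = 0.24183
P(X ≤ 3) = 0.68222

0.682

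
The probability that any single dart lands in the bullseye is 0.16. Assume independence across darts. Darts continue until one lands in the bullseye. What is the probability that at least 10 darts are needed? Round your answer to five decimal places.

Y = number of darts to the first success; geometric, p = 0.16.
P(Y > 9) = P(first 9 all fail) = (1−p)^9 = 0.2082157

0.20822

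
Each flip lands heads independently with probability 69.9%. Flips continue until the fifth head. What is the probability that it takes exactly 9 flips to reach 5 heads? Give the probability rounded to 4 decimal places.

0.0959

Y = trial on which the fifth success occurs; negative binomial, r=5, p=0.699.
P(Y=9) = C(8,4) · p^5 · (1−p)^4
= 70 · 0.16687 · 0.0082085 = 0.095885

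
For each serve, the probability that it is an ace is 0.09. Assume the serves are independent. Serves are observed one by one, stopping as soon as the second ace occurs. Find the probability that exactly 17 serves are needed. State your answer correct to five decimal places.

0.03149

Y = trial on which the second success occurs; negative binomial, r=2, p=0.09.
P(Y=17) = C(16,1) · p^2 · (1−p)^15
= 16 · 0.0081 · 0.24301 = 0.0314939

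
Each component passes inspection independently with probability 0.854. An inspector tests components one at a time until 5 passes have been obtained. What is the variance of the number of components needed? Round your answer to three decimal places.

Y = total components until the fifth success; negative binomial with r=5, p=0.854.
Var(Y) = r(1−p)/p² = 5·0.146 / 0.854² = 1.00094

1.001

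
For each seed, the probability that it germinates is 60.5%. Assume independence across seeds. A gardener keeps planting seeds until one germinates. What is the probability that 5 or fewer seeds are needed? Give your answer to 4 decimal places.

Y = number of seeds to the first success; geometric, p = 0.605.
P(Y ≤ 5) = 1 − (1−p)^5 = 1 − 0.009616 = 0.990384

0.9904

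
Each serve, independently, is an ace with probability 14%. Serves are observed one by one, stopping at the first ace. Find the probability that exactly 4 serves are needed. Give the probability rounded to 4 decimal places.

Geometric (trials to first success), p = 0.14.
P(Y = 4) = (1−p)^3 · p = 0.63606 · 0.14 = 0.089048

0.0890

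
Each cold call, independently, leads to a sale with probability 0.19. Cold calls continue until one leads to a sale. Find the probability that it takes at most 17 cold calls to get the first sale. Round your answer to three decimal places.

0.972

Y = number of cold calls to the first success; geometric, p = 0.19.
P(Y ≤ 17) = 1 − (1−p)^17 = 1 − 0.02781 = 0.97219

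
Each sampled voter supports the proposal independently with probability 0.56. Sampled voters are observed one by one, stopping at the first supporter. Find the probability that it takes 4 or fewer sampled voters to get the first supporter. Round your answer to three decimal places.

0.963

Y = number of sampled voters to the first success; geometric, p = 0.56.
P(Y ≤ 4) = 1 − (1−p)^4 = 1 − 0.03748 = 0.96252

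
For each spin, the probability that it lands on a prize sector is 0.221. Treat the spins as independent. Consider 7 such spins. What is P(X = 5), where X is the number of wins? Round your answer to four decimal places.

0.0067

X ~ Binomial(n=7, p=0.221).
P(X=5) = C(7,5) · p^5 · (1−p)^2
= 21 · 0.00052718 · 0.60684 = 0.006718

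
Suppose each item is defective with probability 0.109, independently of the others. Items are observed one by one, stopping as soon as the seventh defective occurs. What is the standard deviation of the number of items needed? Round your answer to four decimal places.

22.9119

Y = total items until the seventh success; negative binomial with r=7, p=0.109.
SD(Y) = √[r(1−p)/p²] = √(524.955812) = 22.911914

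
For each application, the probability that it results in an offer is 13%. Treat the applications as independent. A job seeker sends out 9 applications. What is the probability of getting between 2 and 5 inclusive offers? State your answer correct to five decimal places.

0.33016

X ~ Binomial(9, 0.13); P(2 ≤ X ≤ 5) = Σ C(9,k) p^k (1−p)^(9−k) over k:
  k=2: C(9,2)·0.13^2·0.87^7 = 0.2295218
  k=3: C(9,3)·0.13^3·0.87^6 = 0.0800248
  k=4: C(9,4)·0.13^4·0.87^5 = 0.0179366
  k=5: C(9,5)·0.13^5·0.87^4 = 0.0026802
Total = 0.3301635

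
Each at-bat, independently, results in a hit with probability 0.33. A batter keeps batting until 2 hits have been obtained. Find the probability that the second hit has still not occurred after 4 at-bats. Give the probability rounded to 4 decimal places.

0.5985

Needing more than 4 at-bats ⇔ fewer than 2 successes in the first 4. With X ~ Binomial(4, 0.33), P(Y > 4) = P(X ≤ 1).
  k=0: C(4,0)·0.33^0·0.67^4 = 0.201511
  k=1: C(4,1)·0.33^1·0.67^3 = 0.397007
P(X ≤ 1) = 0.598518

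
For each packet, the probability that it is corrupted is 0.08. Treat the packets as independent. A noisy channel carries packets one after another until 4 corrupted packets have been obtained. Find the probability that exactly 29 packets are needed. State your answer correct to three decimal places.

0.017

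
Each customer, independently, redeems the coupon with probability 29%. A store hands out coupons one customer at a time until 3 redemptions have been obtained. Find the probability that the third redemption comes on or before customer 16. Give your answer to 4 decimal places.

Finishing within 16 customers ⇔ at least 3 successes in the first 16. With X ~ Binomial(16, 0.29), P(Y ≤ 16) = 1 − P(X ≤ 2).
  k=0: C(16,0)·0.29^0·0.71^16 = 0.004170
  k=1: C(16,1)·0.29^1·0.71^15 = 0.027252
  k=2: C(16,2)·0.29^2·0.71^14 = 0.083482
1 − 0.114904 = 0.885096

0.8851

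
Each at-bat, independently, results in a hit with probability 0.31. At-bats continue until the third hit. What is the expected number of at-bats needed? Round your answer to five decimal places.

9.67742

Y = total at-bats until the third success; negative binomial with r=3, p=0.31.
E[Y] = r / p = 3 / 0.31 = 9.6774194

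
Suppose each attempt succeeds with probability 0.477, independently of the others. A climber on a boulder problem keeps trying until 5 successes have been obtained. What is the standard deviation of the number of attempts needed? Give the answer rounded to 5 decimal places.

Y = total attempts until the fifth success; negative binomial with r=5, p=0.477.
SD(Y) = √[r(1−p)/p²] = √(11.4930404) = 3.3901387

3.39014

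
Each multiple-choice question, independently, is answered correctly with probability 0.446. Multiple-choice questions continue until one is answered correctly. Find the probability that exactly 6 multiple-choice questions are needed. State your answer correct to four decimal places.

Geometric (trials to first success), p = 0.446.
P(Y = 6) = (1−p)^5 · p = 0.052185 · 0.446 = 0.023275

0.0233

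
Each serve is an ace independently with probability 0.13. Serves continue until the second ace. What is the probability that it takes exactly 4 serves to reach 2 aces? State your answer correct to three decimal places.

0.038

Y = trial on which the second success occurs; negative binomial, r=2, p=0.13.
P(Y=4) = C(3,1) · p^2 · (1−p)^2
= 3 · 0.0169 · 0.7569 = 0.03837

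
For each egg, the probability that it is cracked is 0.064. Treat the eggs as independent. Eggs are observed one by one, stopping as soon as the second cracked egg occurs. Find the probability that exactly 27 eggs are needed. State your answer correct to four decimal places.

0.0204

Y = trial on which the second success occurs; negative binomial, r=2, p=0.064.
P(Y=27) = C(26,1) · p^2 · (1−p)^25
= 26 · 0.004096 · 0.19138 = 0.020381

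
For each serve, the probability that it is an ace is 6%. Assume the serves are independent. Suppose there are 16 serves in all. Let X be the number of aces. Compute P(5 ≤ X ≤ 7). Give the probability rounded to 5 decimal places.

X ~ Binomial(16, 0.06); P(5 ≤ X ≤ 7) = Σ C(16,k) p^k (1−p)^(16−k) over k:
  k=5: C(16,5)·0.06^5·0.94^11 = 0.0017197
  k=6: C(16,6)·0.06^6·0.94^10 = 0.0002012
  k=7: C(16,7)·0.06^7·0.94^9 = 0.0000183
Total = 0.0019393

0.00194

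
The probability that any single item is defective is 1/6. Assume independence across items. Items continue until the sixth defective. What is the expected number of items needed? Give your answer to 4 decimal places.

36.0000

Y = total items until the sixth success; negative binomial with r=6, p=0.166667.
E[Y] = r / p = 6 / 0.166667 = 36.000000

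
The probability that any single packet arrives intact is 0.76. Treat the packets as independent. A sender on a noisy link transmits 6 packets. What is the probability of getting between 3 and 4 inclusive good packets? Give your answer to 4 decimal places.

0.4096

X ~ Binomial(6, 0.76); P(3 ≤ X ≤ 4) = Σ C(6,k) p^k (1−p)^(6−k) over k:
  k=3: C(6,3)·0.76^3·0.24^3 = 0.121368
  k=4: C(6,4)·0.76^4·0.24^2 = 0.288249
Total = 0.409617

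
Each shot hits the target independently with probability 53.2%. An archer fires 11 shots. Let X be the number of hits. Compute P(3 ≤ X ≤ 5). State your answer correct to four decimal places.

X ~ Binomial(11, 0.532); P(3 ≤ X ≤ 5) = Σ C(11,k) p^k (1−p)^(11−k) over k:
  k=3: C(11,3)·0.532^3·0.468^8 = 0.057172
  k=4: C(11,4)·0.532^4·0.468^7 = 0.129981
  k=5: C(11,5)·0.532^5·0.468^6 = 0.206859
Total = 0.394013

0.3940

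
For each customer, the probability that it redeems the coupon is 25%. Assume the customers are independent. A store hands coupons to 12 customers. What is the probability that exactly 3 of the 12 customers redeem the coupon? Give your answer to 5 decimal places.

0.25810

X ~ Binomial(n=12, p=0.25).
P(X=3) = C(12,3) · p^3 · (1−p)^9
= 220 · 0.015625 · 0.075085 = 0.2581036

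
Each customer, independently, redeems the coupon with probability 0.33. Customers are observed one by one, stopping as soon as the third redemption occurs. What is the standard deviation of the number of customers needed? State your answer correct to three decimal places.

4.296

Y = total customers until the third success; negative binomial with r=3, p=0.33.
SD(Y) = √[r(1−p)/p²] = √(18.45730) = 4.29620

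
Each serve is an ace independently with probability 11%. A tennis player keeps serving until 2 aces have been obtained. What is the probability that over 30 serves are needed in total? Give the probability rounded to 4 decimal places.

Needing more than 30 serves ⇔ fewer than 2 successes in the first 30. With X ~ Binomial(30, 0.11), P(Y > 30) = P(X ≤ 1).
  k=0: C(30,0)·0.11^0·0.89^30 = 0.030318
  k=1: C(30,1)·0.11^1·0.89^29 = 0.112415
P(X ≤ 1) = 0.142733

0.1427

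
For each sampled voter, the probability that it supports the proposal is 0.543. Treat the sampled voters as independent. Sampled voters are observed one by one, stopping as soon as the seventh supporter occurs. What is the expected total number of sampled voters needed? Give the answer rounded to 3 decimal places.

12.891

Y = total sampled voters until the seventh success; negative binomial with r=7, p=0.543.
E[Y] = r / p = 7 / 0.543 = 12.89134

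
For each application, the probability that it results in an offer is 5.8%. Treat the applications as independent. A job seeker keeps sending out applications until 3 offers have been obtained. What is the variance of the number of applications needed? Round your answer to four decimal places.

840.0713

Y = total applications until the third success; negative binomial with r=3, p=0.058.
Var(Y) = r(1−p)/p² = 3·0.942 / 0.058² = 840.071344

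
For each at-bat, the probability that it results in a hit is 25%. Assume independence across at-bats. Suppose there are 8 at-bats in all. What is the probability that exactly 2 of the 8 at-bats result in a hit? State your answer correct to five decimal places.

0.31146

X ~ Binomial(n=8, p=0.25).
P(X=2) = C(8,2) · p^2 · (1−p)^6
= 28 · 0.0625 · 0.17798 = 0.3114624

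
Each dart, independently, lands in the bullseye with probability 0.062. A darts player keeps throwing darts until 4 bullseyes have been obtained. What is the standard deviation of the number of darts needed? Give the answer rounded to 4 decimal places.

Y = total darts until the fourth success; negative binomial with r=4, p=0.062.
SD(Y) = √[r(1−p)/p²] = √(976.066597) = 31.242065

31.2421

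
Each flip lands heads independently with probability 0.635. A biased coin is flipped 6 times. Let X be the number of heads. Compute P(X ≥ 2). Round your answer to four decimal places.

0.9730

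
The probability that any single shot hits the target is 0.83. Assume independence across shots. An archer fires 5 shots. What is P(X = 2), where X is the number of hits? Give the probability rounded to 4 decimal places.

0.0338

X ~ Binomial(n=5, p=0.83).
P(X=2) = C(5,2) · p^2 · (1−p)^3
= 10 · 0.6889 · 0.004913 = 0.033846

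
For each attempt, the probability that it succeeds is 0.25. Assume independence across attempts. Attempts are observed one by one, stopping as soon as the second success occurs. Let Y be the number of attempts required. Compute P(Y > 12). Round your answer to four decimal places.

0.1584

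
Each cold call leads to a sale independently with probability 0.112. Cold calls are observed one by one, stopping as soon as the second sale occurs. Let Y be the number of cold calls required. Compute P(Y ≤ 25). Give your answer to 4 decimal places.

Finishing within 25 cold calls ⇔ at least 2 successes in the first 25. With X ~ Binomial(25, 0.112), P(Y ≤ 25) = 1 − P(X ≤ 1).
  k=0: C(25,0)·0.112^0·0.888^25 = 0.051324
  k=1: C(25,1)·0.112^1·0.888^24 = 0.161834
1 − 0.213158 = 0.786842

0.7868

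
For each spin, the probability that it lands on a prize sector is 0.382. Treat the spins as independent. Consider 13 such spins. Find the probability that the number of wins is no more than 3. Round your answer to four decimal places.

0.2040

X ~ Binomial(13, 0.382); P(X ≤ 3) = Σ C(13,k) p^k (1−p)^(13−k) over k:
  k=0: C(13,0)·0.382^0·0.618^13 = 0.001918
  k=1: C(13,1)·0.382^1·0.618^12 = 0.015412
  k=2: C(13,2)·0.382^2·0.618^11 = 0.057160
  k=3: C(13,3)·0.382^3·0.618^10 = 0.129551
Total = 0.204042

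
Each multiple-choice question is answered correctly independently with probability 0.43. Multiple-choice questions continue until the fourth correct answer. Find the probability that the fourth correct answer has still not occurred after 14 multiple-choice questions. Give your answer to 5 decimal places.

0.08393

Needing more than 14 multiple-choice questions ⇔ fewer than 4 successes in the first 14. With X ~ Binomial(14, 0.43), P(Y > 14) = P(X ≤ 3).
  k=0: C(14,0)·0.43^0·0.57^14 = 0.0003822
  k=1: C(14,1)·0.43^1·0.57^13 = 0.0040362
  k=2: C(14,2)·0.43^2·0.57^12 = 0.0197914
  k=3: C(14,3)·0.43^3·0.57^11 = 0.0597214
P(X ≤ 3) = 0.0839312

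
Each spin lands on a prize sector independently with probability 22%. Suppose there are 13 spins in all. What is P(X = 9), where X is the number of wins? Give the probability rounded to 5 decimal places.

X ~ Binomial(n=13, p=0.22).
P(X=9) = C(13,9) · p^9 · (1−p)^4
= 715 · 1.2073e-06 · 0.37015 = 0.0003195

0.00032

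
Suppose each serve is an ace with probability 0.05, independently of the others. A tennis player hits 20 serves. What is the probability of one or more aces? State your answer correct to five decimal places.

0.64151

P(at least one) = 1 − P(none) = 1 − (1 − 0.05)^20
= 1 − 0.3584859 = 0.6415141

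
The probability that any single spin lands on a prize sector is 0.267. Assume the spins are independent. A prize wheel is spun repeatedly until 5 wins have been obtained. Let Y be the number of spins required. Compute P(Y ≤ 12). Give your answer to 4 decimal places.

0.1947

Finishing within 12 spins ⇔ at least 5 successes in the first 12. With X ~ Binomial(12, 0.267), P(Y ≤ 12) = 1 − P(X ≤ 4).
  k=0: C(12,0)·0.267^0·0.733^12 = 0.024057
  k=1: C(12,1)·0.267^1·0.733^11 = 0.105157
  k=2: C(12,2)·0.267^2·0.733^10 = 0.210672
  k=3: C(12,3)·0.267^3·0.733^9 = 0.255795
  k=4: C(12,4)·0.267^4·0.733^8 = 0.209644
1 − 0.805324 = 0.194676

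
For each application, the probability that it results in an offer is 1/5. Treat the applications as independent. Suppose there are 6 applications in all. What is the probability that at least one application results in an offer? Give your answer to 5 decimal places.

0.73786

P(at least one) = 1 − P(none) = 1 − (1 − 0.20)^6
= 1 − 0.2621440 = 0.7378560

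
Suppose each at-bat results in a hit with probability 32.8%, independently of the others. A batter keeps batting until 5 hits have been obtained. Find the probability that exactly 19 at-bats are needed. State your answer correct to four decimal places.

0.0445

Y = trial on which the fifth success occurs; negative binomial, r=5, p=0.328.
P(Y=19) = C(18,4) · p^5 · (1−p)^14
= 3060 · 0.0037964 · 0.0038297 = 0.044490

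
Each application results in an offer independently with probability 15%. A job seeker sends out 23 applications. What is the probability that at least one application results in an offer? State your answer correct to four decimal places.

0.9762

P(at least one) = 1 − P(none) = 1 − (1 − 0.15)^23
= 1 − 0.023803 = 0.976197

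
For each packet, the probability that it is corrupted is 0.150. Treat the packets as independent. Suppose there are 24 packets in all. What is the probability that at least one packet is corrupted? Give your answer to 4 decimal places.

0.9798

P(at least one) = 1 − P(none) = 1 − (1 − 0.15)^24
= 1 − 0.020233 = 0.979767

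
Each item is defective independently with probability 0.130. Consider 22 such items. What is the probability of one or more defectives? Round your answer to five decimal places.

P(at least one) = 1 − P(none) = 1 − (1 − 0.13)^22
= 1 − 0.0467115 = 0.9532885

0.95329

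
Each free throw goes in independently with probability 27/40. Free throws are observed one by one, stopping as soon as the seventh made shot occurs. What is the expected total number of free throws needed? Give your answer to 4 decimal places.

10.3704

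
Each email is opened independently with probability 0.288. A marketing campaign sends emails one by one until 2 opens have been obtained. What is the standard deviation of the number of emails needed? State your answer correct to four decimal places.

Y = total emails until the second success; negative binomial with r=2, p=0.288.
SD(Y) = √[r(1−p)/p²] = √(17.168210) = 4.143454

4.1435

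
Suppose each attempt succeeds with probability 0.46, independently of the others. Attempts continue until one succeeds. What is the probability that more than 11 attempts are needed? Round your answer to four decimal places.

Y = number of attempts to the first success; geometric, p = 0.46.
P(Y > 11) = P(first 11 all fail) = (1−p)^11 = 0.001138

0.0011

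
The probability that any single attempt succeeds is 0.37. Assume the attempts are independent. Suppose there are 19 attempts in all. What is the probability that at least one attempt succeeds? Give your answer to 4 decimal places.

P(at least one) = 1 − P(none) = 1 − (1 − 0.37)^19
= 1 − 0.000154 = 0.999846

0.9998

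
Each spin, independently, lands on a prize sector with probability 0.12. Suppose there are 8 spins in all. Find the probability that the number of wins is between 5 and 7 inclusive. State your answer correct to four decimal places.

X ~ Binomial(8, 0.12); P(5 ≤ X ≤ 7) = Σ C(8,k) p^k (1−p)^(8−k) over k:
  k=5: C(8,5)·0.12^5·0.88^3 = 0.000950
  k=6: C(8,6)·0.12^6·0.88^2 = 0.000065
  k=7: C(8,7)·0.12^7·0.88^1 = 0.000003
Total = 0.001017

0.0010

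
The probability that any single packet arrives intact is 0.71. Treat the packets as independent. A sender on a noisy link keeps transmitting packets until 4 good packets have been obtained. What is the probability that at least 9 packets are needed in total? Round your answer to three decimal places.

0.051

Needing more than 8 packets ⇔ fewer than 4 successes in the first 8. With X ~ Binomial(8, 0.71), P(Y > 8) = P(X ≤ 3).
  k=0: C(8,0)·0.71^0·0.29^8 = 0.00005
  k=1: C(8,1)·0.71^1·0.29^7 = 0.00098
  k=2: C(8,2)·0.71^2·0.29^6 = 0.00840
  k=3: C(8,3)·0.71^3·0.29^5 = 0.04111
P(X ≤ 3) = 0.05054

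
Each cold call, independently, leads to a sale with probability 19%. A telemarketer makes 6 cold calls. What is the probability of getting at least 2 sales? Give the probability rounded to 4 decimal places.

0.3201

X ~ Binomial(6, 0.19); P(X ≥ 2) = Σ C(6,k) p^k (1−p)^(6−k) over k:
  k=2: C(6,2)·0.19^2·0.81^4 = 0.233098
  k=3: C(6,3)·0.19^3·0.81^3 = 0.072903
  k=4: C(6,4)·0.19^4·0.81^2 = 0.012826
  k=5: C(6,5)·0.19^5·0.81^1 = 0.001203
  k=6: C(6,6)·0.19^6·0.81^0 = 0.000047
Total = 0.320077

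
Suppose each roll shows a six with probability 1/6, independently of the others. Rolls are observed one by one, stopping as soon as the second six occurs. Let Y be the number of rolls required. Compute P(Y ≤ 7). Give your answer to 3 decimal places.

0.330

Finishing within 7 rolls ⇔ at least 2 successes in the first 7. With X ~ Binomial(7, 0.166667), P(Y ≤ 7) = 1 − P(X ≤ 1).
  k=0: C(7,0)·0.166667^0·0.833333^7 = 0.27908
  k=1: C(7,1)·0.166667^1·0.833333^6 = 0.39071
1 − 0.66980 = 0.33020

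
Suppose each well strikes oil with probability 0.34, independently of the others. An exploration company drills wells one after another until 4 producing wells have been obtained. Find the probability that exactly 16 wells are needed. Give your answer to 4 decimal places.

Y = trial on which the fourth success occurs; negative binomial, r=4, p=0.34.
P(Y=16) = C(15,3) · p^4 · (1−p)^12
= 455 · 0.013363 · 0.0068317 = 0.041539

0.0415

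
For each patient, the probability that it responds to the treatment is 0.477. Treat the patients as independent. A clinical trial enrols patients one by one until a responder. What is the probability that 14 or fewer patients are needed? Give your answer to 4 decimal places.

Y = number of patients to the first success; geometric, p = 0.477.
P(Y ≤ 14) = 1 − (1−p)^14 = 1 − 0.000115 = 0.999885

0.9999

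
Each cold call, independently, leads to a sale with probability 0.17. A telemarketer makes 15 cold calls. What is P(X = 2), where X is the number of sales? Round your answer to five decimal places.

X ~ Binomial(n=15, p=0.17).
P(X=2) = C(15,2) · p^2 · (1−p)^13
= 105 · 0.0289 · 0.088719 = 0.2692169

0.26922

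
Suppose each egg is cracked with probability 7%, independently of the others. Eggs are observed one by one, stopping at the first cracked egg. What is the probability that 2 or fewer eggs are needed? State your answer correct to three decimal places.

Y = number of eggs to the first success; geometric, p = 0.07.
P(Y ≤ 2) = 1 − (1−p)^2 = 1 − 0.86490 = 0.13510

0.135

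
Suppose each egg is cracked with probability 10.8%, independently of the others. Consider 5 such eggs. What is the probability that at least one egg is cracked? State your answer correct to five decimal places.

P(at least one) = 1 − P(none) = 1 − (1 − 0.108)^5
= 1 − 0.5647084 = 0.4352916

0.43529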